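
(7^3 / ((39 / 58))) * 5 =99470 / 39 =2550.51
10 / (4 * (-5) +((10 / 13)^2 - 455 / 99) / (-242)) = -8097804 / 16182209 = -0.50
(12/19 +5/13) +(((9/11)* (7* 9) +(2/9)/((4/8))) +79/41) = 55074265/1002573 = 54.93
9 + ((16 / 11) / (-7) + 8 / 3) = 2647 / 231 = 11.46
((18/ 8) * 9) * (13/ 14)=1053/ 56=18.80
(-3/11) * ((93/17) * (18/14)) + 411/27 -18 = -55324/11781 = -4.70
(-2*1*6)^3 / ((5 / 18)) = -31104 / 5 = -6220.80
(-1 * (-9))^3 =729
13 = 13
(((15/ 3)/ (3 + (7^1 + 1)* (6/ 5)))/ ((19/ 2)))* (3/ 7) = 50/ 2793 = 0.02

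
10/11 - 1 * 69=-68.09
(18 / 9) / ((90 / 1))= 1 / 45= 0.02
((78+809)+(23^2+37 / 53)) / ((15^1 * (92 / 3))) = 15017 / 4876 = 3.08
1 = 1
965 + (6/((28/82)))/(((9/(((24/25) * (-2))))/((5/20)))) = 168711/175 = 964.06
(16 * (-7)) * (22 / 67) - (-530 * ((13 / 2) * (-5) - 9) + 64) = -1480417 / 67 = -22095.78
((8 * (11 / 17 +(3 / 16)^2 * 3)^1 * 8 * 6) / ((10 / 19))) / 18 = 12445 / 408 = 30.50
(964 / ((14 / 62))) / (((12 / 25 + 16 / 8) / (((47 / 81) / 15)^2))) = 1064738 / 413343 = 2.58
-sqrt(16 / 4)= -2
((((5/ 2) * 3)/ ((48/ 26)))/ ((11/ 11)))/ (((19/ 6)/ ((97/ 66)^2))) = 611585/ 220704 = 2.77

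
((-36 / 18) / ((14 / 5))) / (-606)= 5 / 4242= 0.00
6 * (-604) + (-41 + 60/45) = -3663.67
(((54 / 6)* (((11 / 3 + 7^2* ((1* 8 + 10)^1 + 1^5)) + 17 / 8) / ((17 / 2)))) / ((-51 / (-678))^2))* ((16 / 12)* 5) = 1168676.68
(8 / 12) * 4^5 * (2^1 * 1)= 4096 / 3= 1365.33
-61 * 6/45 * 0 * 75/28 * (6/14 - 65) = 0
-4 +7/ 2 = -1/ 2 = -0.50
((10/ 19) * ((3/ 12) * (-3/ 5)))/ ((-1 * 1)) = 3/ 38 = 0.08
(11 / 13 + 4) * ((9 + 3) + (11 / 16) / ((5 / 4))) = 15813 / 260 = 60.82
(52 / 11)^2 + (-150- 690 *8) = -683366 / 121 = -5647.65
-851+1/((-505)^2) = -217026274/255025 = -851.00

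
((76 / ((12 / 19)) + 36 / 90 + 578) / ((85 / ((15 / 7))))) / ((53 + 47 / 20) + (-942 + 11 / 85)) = -41924 / 2109919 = -0.02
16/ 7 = 2.29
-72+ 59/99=-71.40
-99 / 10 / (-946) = 9 / 860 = 0.01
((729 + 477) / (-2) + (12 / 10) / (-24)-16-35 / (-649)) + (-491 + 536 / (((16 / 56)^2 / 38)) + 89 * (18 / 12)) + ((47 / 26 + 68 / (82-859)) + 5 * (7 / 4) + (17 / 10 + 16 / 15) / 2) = 6517352633255 / 26222196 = 248543.36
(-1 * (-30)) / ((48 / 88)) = 55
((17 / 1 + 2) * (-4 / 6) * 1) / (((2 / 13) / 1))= -247 / 3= -82.33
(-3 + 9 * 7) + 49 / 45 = 61.09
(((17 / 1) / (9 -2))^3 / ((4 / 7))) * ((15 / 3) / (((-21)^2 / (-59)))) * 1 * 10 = -7246675 / 43218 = -167.68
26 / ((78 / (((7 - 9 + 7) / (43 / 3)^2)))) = 15 / 1849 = 0.01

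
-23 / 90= -0.26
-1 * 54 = -54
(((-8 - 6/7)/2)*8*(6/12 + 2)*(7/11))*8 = -4960/11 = -450.91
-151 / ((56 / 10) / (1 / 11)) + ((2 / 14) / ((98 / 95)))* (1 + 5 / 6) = -49745 / 22638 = -2.20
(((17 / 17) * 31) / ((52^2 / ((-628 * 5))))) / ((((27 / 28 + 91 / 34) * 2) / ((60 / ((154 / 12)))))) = -74465100 / 3221647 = -23.11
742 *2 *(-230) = -341320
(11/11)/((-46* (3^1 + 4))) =-1/322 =-0.00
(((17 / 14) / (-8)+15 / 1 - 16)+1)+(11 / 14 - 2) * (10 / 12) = -391 / 336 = -1.16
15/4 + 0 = 15/4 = 3.75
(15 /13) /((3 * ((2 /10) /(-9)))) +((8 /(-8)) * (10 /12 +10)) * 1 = -2195 /78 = -28.14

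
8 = 8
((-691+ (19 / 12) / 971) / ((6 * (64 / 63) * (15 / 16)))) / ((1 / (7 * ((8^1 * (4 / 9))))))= -394524137 / 131085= -3009.68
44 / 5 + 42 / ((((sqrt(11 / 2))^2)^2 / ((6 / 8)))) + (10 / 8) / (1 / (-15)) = -21559 / 2420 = -8.91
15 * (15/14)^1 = 225/14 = 16.07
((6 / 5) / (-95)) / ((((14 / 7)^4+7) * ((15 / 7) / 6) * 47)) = -0.00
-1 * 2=-2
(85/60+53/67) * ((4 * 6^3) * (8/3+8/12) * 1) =6358.21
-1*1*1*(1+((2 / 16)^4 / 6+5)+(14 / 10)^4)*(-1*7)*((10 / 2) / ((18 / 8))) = 1058173207 / 6912000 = 153.09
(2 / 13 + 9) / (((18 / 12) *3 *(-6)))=-119 / 351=-0.34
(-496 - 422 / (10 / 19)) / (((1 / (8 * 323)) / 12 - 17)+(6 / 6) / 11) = 2213320032 / 28837385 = 76.75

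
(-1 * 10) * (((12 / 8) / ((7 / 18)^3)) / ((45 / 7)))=-1944 / 49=-39.67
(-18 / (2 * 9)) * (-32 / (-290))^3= -4096 / 3048625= -0.00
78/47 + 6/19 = 1764/893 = 1.98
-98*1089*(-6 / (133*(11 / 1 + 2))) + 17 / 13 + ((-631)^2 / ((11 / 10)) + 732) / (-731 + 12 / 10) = -1242512509 / 9914333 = -125.32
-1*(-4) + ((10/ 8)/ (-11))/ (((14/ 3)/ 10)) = 3.76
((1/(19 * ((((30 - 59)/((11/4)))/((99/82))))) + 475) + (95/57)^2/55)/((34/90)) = 42497650145/33796136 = 1257.47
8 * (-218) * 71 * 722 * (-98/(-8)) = -1095161368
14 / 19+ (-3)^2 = 185 / 19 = 9.74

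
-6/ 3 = -2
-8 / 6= -4 / 3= -1.33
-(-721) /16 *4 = 721 /4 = 180.25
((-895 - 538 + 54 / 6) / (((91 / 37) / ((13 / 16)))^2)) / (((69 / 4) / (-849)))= 34481003 / 4508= 7648.85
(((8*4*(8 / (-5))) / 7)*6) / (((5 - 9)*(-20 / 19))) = -1824 / 175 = -10.42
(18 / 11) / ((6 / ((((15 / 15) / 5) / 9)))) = 1 / 165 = 0.01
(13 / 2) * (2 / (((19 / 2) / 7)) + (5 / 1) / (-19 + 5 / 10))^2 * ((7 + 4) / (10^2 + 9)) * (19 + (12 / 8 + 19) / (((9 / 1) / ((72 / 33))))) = 1226617938 / 53868781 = 22.77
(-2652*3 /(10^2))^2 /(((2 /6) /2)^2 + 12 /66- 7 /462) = 142420356 /4375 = 32553.22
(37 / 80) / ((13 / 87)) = 3219 / 1040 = 3.10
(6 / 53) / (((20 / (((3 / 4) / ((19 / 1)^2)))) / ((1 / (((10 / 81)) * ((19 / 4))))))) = 729 / 36352700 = 0.00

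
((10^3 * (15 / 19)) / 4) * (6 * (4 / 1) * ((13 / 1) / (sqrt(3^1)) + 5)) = 450000 / 19 + 390000 * sqrt(3) / 19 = 59236.83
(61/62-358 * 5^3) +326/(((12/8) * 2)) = -8303105/186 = -44640.35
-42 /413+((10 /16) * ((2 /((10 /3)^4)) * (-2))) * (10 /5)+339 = 39985221 /118000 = 338.86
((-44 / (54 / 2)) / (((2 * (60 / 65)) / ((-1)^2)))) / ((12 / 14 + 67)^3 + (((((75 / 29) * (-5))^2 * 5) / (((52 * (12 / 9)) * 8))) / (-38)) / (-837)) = -40429164840064 / 14310686109862546875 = -0.00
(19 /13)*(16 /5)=304 /65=4.68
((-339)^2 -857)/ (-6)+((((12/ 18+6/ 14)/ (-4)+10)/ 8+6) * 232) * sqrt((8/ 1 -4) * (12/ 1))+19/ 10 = -570263/ 30+140621 * sqrt(3)/ 21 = -7410.54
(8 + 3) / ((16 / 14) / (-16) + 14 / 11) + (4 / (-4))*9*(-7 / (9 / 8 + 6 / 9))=352562 / 7955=44.32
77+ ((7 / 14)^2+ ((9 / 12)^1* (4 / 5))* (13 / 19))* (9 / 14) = 411899 / 5320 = 77.42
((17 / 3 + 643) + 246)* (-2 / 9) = -5368 / 27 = -198.81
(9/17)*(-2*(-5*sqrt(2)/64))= 45*sqrt(2)/544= 0.12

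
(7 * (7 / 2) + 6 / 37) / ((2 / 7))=12775 / 148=86.32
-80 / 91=-0.88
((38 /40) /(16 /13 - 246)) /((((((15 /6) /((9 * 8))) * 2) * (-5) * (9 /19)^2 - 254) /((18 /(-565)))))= -1605006 /3298015759775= -0.00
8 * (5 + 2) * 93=5208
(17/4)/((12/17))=289/48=6.02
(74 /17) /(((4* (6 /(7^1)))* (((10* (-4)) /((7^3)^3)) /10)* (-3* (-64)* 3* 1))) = -10451584213 /470016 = -22236.66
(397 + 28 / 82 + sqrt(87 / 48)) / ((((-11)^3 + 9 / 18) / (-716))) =358 * sqrt(29) / 2661 + 23328712 / 109101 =214.55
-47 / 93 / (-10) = 47 / 930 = 0.05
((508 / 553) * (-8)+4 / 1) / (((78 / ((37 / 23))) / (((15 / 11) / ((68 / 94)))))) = -4025785 / 30919889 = -0.13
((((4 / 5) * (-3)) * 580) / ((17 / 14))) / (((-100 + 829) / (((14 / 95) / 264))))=-11368 / 12950685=-0.00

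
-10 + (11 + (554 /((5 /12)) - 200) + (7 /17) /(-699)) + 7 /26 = 1746954569 /1544790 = 1130.87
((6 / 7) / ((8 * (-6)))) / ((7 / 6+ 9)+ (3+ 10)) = -3 / 3892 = -0.00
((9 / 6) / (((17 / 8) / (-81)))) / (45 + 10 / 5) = -972 / 799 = -1.22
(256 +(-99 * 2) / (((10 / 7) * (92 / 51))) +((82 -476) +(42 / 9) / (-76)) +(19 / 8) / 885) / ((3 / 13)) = -576216485 / 618792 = -931.20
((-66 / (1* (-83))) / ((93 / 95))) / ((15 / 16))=6688 / 7719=0.87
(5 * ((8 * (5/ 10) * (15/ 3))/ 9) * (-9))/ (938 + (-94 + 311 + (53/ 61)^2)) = -93025/ 1075141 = -0.09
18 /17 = 1.06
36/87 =12/29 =0.41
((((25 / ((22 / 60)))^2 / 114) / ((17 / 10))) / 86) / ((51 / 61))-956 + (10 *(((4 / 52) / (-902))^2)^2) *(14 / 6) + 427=-3539911587249317833653973 / 6695927115207431419032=-528.67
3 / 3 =1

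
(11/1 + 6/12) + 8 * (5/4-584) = -9301/2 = -4650.50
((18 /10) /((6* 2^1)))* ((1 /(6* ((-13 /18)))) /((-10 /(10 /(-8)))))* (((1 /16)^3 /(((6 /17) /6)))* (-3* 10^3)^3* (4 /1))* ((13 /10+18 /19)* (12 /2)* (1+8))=3720804609375 /15808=235374785.51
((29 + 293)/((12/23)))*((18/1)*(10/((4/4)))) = 111090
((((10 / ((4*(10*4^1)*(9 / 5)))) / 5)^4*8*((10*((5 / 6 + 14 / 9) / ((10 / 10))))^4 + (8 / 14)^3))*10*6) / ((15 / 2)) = 732905884279 / 15119385910272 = 0.05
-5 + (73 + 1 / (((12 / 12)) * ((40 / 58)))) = 1389 / 20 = 69.45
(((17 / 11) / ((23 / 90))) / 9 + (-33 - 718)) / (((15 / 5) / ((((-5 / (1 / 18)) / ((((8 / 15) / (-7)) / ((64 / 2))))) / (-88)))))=298986975 / 2783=107433.34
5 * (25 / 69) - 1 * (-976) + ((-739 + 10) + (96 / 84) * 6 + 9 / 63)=17651 / 69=255.81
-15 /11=-1.36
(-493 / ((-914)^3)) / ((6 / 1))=493 / 4581311664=0.00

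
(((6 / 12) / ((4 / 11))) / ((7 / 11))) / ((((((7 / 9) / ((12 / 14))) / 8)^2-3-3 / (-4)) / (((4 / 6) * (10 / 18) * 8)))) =-8363520 / 2922521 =-2.86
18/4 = 9/2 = 4.50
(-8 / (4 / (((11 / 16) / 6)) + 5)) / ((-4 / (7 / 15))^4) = -26411 / 711180000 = -0.00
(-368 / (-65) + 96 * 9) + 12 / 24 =113121 / 130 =870.16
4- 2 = 2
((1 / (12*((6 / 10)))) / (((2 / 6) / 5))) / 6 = 25 / 72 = 0.35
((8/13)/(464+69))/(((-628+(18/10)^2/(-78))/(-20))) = 8000/217584991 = 0.00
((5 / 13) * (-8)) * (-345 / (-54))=-2300 / 117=-19.66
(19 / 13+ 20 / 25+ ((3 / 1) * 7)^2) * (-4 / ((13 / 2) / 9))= -2454.99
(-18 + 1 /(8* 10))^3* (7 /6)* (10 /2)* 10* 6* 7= -146008608431 /10240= -14258653.17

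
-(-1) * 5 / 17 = 5 / 17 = 0.29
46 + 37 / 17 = 819 / 17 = 48.18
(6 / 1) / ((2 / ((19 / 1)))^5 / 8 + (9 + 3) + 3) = 0.40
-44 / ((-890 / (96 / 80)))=132 / 2225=0.06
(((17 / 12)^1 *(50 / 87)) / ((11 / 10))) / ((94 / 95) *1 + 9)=201875 / 2724579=0.07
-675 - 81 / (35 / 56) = -4023 / 5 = -804.60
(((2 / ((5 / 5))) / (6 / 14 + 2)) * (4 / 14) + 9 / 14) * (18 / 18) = 209 / 238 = 0.88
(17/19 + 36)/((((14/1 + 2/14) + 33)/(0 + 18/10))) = 14721/10450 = 1.41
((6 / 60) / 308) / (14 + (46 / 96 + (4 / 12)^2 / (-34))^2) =749088 / 32823206185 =0.00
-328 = -328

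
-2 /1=-2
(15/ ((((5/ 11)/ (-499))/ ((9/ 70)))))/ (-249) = 49401/ 5810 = 8.50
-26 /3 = -8.67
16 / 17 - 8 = -120 / 17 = -7.06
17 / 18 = 0.94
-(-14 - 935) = 949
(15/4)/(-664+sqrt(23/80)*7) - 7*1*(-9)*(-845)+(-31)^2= -614577695574/11756851 - 35*sqrt(115)/11756851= -52274.01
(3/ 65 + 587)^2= 1456032964/ 4225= 344623.19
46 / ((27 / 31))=1426 / 27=52.81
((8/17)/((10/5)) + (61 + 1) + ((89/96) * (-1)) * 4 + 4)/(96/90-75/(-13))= 1658215/181288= 9.15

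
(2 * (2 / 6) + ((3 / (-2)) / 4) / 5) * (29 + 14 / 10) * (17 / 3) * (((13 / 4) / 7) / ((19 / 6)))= 15691 / 1050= 14.94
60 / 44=15 / 11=1.36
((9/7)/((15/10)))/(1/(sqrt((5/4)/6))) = sqrt(30)/14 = 0.39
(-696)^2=484416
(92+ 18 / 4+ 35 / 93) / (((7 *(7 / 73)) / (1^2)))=1315387 / 9114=144.33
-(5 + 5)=-10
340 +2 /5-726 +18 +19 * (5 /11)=-358.96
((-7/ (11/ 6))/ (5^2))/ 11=-42/ 3025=-0.01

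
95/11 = 8.64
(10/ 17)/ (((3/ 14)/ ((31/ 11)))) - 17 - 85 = -52882/ 561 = -94.26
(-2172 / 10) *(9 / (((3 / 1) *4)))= -1629 / 10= -162.90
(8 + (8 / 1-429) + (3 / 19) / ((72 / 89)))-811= -558055 / 456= -1223.80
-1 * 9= -9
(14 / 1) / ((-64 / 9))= -63 / 32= -1.97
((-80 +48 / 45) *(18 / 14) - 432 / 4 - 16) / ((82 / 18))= -71028 / 1435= -49.50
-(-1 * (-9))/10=-9/10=-0.90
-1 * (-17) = 17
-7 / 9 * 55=-385 / 9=-42.78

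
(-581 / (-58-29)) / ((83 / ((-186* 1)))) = -434 / 29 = -14.97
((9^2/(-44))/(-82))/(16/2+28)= 9/14432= 0.00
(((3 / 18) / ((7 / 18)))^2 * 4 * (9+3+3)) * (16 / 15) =576 / 49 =11.76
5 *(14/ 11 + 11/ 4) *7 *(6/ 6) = 6195/ 44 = 140.80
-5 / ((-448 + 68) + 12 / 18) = 15 / 1138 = 0.01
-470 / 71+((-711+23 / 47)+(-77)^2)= 17392009 / 3337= 5211.87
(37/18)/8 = 37/144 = 0.26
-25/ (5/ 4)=-20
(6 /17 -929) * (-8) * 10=1262960 /17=74291.76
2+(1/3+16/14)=73/21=3.48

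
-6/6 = -1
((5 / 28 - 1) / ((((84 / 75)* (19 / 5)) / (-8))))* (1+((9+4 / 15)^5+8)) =596800309351 / 5655825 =105519.59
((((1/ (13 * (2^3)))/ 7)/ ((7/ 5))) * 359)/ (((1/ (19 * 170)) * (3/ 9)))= 8696775/ 2548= 3413.18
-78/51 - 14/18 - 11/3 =-914/153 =-5.97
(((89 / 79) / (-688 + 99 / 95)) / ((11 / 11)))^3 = -604422796375 / 137038452765247041659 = -0.00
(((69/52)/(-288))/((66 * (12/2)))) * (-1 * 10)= 115/988416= 0.00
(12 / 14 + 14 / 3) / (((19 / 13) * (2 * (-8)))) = -377 / 1596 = -0.24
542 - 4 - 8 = 530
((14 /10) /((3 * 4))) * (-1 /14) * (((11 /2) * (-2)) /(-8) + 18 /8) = -29 /960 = -0.03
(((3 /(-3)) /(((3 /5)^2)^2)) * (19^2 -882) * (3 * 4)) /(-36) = -325625 /243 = -1340.02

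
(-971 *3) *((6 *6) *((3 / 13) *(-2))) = 629208 / 13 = 48400.62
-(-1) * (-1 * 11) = -11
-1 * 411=-411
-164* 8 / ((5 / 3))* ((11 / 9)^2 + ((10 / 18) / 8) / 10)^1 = -31898 / 27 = -1181.41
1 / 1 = 1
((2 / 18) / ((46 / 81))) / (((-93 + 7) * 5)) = -9 / 19780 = -0.00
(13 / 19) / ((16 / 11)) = 0.47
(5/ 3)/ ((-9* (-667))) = 5/ 18009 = 0.00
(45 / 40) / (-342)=-0.00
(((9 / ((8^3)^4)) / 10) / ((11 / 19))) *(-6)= -513 / 3779571220480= -0.00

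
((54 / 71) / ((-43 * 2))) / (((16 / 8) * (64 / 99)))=-2673 / 390784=-0.01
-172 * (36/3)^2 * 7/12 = -14448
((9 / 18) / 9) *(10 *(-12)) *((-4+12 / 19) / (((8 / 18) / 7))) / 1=6720 / 19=353.68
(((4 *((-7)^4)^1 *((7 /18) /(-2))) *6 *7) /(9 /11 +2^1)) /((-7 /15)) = 1848770 /31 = 59637.74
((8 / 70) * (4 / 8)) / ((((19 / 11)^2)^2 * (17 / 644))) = 2693944 / 11077285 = 0.24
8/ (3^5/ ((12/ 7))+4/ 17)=544/ 9655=0.06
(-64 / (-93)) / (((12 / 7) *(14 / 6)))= 16 / 93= 0.17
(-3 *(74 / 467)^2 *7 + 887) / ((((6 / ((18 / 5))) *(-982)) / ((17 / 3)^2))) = -55872354683 / 3212450970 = -17.39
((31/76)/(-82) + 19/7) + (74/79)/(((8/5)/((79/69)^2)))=722098541/207693864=3.48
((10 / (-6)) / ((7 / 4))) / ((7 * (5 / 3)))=-4 / 49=-0.08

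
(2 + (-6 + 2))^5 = -32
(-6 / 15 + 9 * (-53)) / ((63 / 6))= -45.47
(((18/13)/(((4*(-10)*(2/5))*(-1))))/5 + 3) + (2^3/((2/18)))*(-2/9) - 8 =-10911/520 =-20.98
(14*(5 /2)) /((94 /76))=28.30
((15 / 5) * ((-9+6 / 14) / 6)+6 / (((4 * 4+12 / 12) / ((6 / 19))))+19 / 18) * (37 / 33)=-4696225 / 1343034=-3.50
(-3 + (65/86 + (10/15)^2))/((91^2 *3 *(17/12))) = -0.00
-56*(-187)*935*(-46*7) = -3152805040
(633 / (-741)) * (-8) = 1688 / 247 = 6.83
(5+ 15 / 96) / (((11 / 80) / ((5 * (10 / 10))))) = 375 / 2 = 187.50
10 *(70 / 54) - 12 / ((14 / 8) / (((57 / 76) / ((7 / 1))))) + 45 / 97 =12.69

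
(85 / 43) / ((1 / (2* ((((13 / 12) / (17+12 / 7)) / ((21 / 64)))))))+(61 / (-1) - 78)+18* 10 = 2113937 / 50697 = 41.70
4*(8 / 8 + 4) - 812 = -792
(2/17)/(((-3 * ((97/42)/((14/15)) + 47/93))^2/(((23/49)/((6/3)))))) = 17328752/50155720313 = 0.00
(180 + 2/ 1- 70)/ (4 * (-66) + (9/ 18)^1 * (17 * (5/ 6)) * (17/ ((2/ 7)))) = 2688/ 3779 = 0.71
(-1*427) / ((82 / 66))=-14091 / 41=-343.68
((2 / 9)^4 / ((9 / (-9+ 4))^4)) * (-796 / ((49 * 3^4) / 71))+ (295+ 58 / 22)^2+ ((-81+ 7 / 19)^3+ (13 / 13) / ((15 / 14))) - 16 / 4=-435637.97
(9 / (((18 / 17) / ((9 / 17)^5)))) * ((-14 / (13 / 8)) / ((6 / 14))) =-7715736 / 1085773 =-7.11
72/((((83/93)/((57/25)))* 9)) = 42408/2075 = 20.44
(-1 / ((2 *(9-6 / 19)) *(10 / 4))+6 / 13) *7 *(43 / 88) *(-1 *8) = -1415603 / 117975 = -12.00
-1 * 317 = -317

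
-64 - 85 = -149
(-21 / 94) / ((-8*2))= 21 / 1504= 0.01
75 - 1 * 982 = -907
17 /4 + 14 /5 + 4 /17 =2477 /340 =7.29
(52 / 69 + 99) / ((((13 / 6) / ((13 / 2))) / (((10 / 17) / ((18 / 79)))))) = 2718785 / 3519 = 772.60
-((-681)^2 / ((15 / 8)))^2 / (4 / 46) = -17588295458784 / 25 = -703531818351.36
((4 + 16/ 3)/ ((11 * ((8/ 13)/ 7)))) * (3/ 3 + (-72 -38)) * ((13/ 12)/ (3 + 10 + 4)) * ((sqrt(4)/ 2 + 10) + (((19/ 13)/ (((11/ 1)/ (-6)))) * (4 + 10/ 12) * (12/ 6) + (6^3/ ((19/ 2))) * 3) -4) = -12734637097/ 2813976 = -4525.50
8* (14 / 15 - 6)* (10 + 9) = -11552 / 15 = -770.13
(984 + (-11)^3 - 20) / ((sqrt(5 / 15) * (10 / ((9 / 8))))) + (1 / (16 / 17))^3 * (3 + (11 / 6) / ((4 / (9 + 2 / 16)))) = 6775027 / 786432 - 3303 * sqrt(3) / 80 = -62.90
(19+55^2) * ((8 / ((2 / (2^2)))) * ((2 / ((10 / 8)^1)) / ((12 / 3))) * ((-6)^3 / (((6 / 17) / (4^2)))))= -953819136 / 5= -190763827.20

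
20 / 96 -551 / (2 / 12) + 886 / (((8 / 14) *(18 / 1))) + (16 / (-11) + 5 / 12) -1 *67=-2603851 / 792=-3287.69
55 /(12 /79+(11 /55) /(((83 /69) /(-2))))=-1803175 /5922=-304.49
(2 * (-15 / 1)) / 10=-3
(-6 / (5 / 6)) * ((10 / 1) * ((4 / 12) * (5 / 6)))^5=-7812500 / 6561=-1190.75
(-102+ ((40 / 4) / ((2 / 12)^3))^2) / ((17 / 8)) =37323984 / 17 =2195528.47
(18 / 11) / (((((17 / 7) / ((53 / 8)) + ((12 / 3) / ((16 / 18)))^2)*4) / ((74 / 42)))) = 11766 / 336545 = 0.03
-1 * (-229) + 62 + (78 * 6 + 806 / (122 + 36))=764.10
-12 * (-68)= 816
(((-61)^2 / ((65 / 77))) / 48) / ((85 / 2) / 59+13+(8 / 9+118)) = 50713509 / 73232120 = 0.69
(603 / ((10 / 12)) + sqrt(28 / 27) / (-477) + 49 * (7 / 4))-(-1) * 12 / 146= 1181771 / 1460-2 * sqrt(21) / 4293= 809.43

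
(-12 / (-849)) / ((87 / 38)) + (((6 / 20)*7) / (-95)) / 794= 0.01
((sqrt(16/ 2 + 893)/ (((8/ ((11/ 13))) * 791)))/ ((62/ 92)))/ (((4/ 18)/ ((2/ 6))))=759 * sqrt(901)/ 2550184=0.01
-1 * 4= -4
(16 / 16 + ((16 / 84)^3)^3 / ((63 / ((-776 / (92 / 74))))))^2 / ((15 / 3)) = 264917856013612095644313025205 / 1324597942596936323061692065161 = 0.20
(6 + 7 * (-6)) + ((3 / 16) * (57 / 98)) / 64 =-3612501 / 100352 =-36.00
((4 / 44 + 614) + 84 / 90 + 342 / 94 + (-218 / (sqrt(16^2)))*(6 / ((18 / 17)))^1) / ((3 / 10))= 11197273 / 6204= 1804.85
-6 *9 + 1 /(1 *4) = -215 /4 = -53.75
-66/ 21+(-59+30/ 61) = -26325/ 427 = -61.65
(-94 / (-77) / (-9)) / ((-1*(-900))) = -47 / 311850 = -0.00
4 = 4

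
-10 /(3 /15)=-50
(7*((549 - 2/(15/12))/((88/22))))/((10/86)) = 823837/100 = 8238.37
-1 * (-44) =44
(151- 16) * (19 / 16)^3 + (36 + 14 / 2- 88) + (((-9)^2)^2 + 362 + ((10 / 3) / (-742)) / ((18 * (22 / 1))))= 3206249198191 / 451325952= 7104.07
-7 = -7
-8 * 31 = -248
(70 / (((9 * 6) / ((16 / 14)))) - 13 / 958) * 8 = 151876 / 12933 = 11.74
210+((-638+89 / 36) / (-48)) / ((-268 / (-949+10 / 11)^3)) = 25951783342531771 / 616391424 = 42102765.11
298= 298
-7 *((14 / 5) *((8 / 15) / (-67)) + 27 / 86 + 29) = -88608751 / 432150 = -205.04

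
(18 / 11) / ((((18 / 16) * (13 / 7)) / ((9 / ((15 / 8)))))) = 2688 / 715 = 3.76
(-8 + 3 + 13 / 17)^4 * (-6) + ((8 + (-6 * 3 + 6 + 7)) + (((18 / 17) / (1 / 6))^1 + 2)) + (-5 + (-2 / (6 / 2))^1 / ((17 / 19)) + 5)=-481071475 / 250563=-1919.96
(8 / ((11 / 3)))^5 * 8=63700992 / 161051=395.53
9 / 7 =1.29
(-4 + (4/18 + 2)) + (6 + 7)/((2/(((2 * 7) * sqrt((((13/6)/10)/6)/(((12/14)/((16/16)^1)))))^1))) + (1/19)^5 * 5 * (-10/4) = -79235393/44569782 + 91 * sqrt(1365)/180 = 16.90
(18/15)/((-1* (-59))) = 6/295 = 0.02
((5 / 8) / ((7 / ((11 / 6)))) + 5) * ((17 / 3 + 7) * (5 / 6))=164825 / 3024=54.51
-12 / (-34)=6 / 17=0.35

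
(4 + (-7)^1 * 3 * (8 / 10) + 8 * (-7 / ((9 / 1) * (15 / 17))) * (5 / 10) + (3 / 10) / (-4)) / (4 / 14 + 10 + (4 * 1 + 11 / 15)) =-123991 / 113544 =-1.09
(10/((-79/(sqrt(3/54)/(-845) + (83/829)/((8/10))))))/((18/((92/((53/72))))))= -381800/3471023 + 368*sqrt(2)/2122809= -0.11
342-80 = 262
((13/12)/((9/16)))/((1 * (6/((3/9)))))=26/243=0.11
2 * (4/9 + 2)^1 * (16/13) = 704/117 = 6.02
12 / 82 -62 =-2536 / 41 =-61.85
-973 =-973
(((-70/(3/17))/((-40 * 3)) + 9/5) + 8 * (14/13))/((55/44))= 32107/2925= 10.98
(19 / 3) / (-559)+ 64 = 107309 / 1677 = 63.99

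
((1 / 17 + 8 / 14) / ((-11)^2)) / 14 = 75 / 201586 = 0.00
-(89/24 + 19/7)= -1079/168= -6.42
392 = 392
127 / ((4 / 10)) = 635 / 2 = 317.50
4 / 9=0.44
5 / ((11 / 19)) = 95 / 11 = 8.64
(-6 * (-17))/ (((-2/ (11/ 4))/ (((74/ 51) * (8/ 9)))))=-1628/ 9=-180.89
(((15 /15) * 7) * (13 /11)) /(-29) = -91 /319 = -0.29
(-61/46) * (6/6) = -61/46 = -1.33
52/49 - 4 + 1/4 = -527/196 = -2.69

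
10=10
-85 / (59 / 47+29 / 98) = -78302 / 1429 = -54.79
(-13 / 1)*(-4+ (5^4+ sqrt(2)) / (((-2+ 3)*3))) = -7969 / 3 - 13*sqrt(2) / 3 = -2662.46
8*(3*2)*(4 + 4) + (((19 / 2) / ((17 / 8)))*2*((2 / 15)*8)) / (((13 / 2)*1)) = 385.47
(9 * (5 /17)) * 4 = 180 /17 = 10.59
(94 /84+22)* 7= 971 /6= 161.83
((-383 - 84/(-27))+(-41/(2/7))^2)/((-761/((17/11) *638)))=-358728985/13698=-26188.42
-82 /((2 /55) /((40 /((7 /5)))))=-451000 /7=-64428.57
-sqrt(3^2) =-3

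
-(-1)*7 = 7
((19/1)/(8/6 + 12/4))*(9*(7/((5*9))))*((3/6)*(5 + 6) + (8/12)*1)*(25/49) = 3515/182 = 19.31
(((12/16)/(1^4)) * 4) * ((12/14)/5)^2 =108/1225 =0.09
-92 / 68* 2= -2.71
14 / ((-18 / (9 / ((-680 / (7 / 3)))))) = 49 / 2040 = 0.02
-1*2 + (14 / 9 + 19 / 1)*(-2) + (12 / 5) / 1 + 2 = -1742 / 45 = -38.71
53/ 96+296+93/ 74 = 1057817/ 3552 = 297.81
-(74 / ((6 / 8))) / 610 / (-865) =148 / 791475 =0.00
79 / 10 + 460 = 4679 / 10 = 467.90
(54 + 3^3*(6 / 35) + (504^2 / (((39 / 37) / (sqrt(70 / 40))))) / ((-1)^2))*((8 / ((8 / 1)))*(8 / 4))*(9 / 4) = 9234 / 35 + 7048944*sqrt(7) / 13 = 1434860.20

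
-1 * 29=-29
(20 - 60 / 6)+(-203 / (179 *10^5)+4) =250599797 / 17900000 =14.00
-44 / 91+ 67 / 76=2753 / 6916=0.40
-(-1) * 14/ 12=7/ 6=1.17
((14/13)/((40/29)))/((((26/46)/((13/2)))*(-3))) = -4669/1560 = -2.99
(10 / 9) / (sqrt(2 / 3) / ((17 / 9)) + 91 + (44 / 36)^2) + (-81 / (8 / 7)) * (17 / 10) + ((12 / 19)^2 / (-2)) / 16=-28222449947222139 / 234234621876880 - 185895 * sqrt(6) / 8110617101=-120.49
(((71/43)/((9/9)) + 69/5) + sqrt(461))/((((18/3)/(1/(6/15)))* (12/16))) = 3322/387 + 5* sqrt(461)/9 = 20.51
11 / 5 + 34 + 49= 426 / 5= 85.20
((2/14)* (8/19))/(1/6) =48/133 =0.36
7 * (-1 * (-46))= 322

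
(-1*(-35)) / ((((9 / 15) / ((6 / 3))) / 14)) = 4900 / 3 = 1633.33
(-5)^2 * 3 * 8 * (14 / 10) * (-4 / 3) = -1120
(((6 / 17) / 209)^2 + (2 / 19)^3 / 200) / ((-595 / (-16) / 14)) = 1666208 / 509686288375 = 0.00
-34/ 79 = -0.43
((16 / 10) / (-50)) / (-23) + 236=678504 / 2875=236.00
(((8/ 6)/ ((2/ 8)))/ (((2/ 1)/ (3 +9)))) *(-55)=-1760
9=9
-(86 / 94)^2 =-1849 / 2209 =-0.84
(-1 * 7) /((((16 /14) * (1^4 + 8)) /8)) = -49 /9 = -5.44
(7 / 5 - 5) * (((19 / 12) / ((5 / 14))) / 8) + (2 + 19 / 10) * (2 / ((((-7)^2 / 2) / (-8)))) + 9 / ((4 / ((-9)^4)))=14757.71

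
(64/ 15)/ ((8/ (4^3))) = 34.13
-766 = -766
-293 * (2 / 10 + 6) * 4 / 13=-36332 / 65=-558.95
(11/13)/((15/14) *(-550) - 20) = -77/55445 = -0.00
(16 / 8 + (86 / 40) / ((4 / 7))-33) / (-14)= 2179 / 1120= 1.95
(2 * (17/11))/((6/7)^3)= 5831/1188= 4.91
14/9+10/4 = 73/18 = 4.06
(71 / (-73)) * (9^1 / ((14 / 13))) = -8307 / 1022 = -8.13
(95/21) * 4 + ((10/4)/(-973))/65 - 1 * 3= 1145635/75894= 15.10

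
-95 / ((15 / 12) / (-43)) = 3268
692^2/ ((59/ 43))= 20591152/ 59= 349002.58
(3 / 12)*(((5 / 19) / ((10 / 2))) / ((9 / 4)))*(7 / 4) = 0.01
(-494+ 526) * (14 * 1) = 448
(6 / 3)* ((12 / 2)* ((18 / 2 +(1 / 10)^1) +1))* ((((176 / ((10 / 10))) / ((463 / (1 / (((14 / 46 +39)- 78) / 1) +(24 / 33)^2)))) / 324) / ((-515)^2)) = 7295836 / 27049588273125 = 0.00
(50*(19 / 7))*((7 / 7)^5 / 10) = 13.57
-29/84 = -0.35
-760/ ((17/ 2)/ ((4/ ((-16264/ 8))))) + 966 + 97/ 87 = 153076681/ 158253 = 967.29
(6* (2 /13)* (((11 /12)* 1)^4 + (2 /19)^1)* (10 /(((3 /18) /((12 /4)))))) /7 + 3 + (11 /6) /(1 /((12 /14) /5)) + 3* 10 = 21815371 /414960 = 52.57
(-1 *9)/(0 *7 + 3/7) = -21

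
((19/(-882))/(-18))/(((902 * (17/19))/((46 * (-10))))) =-41515/60860646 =-0.00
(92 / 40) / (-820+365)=-23 / 4550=-0.01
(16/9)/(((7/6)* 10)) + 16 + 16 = 32.15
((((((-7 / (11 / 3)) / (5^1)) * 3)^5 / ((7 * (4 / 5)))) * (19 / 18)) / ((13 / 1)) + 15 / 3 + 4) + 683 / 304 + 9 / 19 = 4650952155283 / 397795970000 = 11.69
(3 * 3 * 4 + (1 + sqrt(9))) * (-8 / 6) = -160 / 3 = -53.33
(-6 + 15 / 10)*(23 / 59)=-207 / 118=-1.75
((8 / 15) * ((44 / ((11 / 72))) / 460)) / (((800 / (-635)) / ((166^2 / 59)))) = -20997672 / 169625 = -123.79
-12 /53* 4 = -48 /53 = -0.91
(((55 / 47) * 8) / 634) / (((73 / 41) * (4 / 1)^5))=0.00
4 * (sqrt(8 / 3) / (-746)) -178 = -178 -4 * sqrt(6) / 1119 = -178.01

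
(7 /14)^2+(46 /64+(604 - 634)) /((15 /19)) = -17683 /480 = -36.84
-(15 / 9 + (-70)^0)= -8 / 3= -2.67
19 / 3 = 6.33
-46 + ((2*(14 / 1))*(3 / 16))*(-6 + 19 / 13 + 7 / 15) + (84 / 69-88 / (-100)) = -975929 / 14950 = -65.28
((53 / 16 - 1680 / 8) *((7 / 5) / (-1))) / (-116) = -23149 / 9280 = -2.49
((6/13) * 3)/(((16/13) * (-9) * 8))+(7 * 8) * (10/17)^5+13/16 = 430812707/90870848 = 4.74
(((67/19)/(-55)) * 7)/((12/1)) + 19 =237791/12540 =18.96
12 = 12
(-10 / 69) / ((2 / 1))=-5 / 69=-0.07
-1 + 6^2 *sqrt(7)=-1 + 36 *sqrt(7)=94.25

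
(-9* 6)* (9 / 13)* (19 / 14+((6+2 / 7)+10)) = -4617 / 7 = -659.57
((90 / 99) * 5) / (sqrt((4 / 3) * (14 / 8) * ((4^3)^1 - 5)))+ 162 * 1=50 * sqrt(1239) / 4543+ 162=162.39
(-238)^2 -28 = 56616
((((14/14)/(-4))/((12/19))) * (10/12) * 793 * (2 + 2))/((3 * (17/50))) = -1883375/1836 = -1025.80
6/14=3/7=0.43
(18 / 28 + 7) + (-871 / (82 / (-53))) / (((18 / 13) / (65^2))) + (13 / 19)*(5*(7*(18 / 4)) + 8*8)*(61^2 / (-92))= 15456923269397 / 9030168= 1711698.31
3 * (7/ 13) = 21/ 13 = 1.62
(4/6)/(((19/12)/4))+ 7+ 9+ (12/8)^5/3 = 12291/608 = 20.22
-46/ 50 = -23/ 25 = -0.92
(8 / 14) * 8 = 32 / 7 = 4.57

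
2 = 2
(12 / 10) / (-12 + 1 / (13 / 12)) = -13 / 120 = -0.11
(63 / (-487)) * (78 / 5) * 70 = -68796 / 487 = -141.26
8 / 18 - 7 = -59 / 9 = -6.56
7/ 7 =1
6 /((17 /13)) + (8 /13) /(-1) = 878 /221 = 3.97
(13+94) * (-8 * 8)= -6848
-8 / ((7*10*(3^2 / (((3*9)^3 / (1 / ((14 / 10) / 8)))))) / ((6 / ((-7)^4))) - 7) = -52488 / 434273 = -0.12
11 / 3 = 3.67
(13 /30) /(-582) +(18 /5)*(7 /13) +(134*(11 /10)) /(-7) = -30378091 /1588860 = -19.12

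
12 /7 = 1.71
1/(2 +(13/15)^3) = 3375/8947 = 0.38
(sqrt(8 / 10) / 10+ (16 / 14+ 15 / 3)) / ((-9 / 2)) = -86 / 63 - 2 * sqrt(5) / 225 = -1.38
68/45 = 1.51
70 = 70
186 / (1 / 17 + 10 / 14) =11067 / 46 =240.59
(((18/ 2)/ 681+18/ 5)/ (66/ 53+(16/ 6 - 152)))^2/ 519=141726979827/ 123558351553049300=0.00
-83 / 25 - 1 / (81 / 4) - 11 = -29098 / 2025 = -14.37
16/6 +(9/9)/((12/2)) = 17/6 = 2.83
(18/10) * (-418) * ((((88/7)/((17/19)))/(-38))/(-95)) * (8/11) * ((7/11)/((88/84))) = -6048/4675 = -1.29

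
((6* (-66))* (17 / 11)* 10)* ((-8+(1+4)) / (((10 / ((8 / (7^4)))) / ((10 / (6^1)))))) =24480 / 2401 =10.20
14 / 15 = 0.93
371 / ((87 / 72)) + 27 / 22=196671 / 638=308.26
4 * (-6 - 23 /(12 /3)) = -47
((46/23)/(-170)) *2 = -2/85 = -0.02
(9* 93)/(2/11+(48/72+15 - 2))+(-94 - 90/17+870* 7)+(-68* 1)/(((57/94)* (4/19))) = 128619191/23307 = 5518.48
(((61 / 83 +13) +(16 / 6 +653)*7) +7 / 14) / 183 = 2292743 / 91134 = 25.16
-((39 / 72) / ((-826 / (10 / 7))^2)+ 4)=-802356901 / 200589144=-4.00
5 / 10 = 1 / 2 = 0.50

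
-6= -6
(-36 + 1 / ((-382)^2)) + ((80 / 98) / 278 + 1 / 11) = -35.91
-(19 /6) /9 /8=-19 /432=-0.04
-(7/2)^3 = -343/8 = -42.88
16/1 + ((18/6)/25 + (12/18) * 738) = 12703/25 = 508.12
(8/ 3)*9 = 24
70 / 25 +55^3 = 831889 / 5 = 166377.80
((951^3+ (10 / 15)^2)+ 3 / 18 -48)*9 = 15481535465 / 2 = 7740767732.50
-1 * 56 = -56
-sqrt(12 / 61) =-2*sqrt(183) / 61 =-0.44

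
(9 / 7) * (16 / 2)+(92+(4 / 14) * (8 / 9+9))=946 / 9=105.11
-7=-7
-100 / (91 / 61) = -6100 / 91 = -67.03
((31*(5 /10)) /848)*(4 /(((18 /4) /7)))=217 /1908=0.11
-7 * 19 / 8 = -133 / 8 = -16.62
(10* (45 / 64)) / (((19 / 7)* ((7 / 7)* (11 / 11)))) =1575 / 608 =2.59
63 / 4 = 15.75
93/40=2.32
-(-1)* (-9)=-9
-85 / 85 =-1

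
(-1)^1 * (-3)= 3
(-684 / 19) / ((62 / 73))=-1314 / 31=-42.39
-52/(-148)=13/37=0.35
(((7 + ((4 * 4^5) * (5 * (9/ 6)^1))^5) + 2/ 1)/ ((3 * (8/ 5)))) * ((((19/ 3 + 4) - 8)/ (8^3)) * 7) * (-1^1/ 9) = -744782788376395776000245/ 36864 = -20203526160384000000.01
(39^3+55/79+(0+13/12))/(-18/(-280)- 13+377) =162.94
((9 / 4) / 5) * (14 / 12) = 21 / 40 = 0.52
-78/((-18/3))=13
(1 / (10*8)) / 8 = 1 / 640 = 0.00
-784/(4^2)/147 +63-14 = 146/3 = 48.67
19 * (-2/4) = -19/2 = -9.50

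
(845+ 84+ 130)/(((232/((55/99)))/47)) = 82955/696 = 119.19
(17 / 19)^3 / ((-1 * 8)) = -4913 / 54872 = -0.09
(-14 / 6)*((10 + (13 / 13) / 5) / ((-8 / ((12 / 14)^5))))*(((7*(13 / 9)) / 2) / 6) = 1989 / 1715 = 1.16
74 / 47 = 1.57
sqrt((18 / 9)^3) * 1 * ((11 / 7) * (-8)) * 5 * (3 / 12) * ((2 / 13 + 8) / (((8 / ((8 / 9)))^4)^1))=-23320 * sqrt(2) / 597051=-0.06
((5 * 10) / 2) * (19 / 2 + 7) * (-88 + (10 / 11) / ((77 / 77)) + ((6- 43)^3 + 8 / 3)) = -41858375 / 2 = -20929187.50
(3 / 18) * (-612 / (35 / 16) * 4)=-6528 / 35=-186.51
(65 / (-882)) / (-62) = 65 / 54684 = 0.00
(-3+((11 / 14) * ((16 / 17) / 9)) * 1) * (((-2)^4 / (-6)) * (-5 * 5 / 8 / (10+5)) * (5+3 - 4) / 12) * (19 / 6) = -296875 / 173502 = -1.71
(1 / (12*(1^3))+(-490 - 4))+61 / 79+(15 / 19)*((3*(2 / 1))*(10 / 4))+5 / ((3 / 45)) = -7318319 / 18012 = -406.30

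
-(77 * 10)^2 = -592900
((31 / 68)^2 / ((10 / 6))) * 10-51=-115029 / 2312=-49.75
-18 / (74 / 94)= -846 / 37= -22.86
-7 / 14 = -1 / 2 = -0.50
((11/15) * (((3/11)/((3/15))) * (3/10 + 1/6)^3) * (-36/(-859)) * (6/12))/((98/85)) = 119/64425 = 0.00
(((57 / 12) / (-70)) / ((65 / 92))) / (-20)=437 / 91000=0.00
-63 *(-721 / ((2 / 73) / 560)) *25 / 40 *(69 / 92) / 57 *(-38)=-290139412.50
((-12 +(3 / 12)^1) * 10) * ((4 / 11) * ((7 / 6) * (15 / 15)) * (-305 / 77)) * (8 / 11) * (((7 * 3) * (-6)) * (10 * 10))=-2408280000 / 1331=-1809376.41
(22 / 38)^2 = 121 / 361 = 0.34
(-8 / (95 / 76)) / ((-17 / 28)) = 10.54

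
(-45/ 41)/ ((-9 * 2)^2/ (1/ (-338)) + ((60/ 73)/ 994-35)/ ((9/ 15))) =4897935/ 488964509281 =0.00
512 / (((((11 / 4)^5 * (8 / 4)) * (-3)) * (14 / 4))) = -524288 / 3382071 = -0.16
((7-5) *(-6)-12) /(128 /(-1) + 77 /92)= 2208 /11699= 0.19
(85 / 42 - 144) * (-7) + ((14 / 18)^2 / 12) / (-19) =18354065 / 18468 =993.83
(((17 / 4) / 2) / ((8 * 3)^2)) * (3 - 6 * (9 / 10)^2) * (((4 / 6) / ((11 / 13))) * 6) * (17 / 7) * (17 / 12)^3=-572202371 / 2554675200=-0.22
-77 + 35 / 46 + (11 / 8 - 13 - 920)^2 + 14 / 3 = 3832441357 / 4416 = 867853.57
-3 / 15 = -1 / 5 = -0.20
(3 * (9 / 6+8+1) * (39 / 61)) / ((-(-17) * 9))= 273 / 2074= 0.13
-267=-267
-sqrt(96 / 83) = -4 * sqrt(498) / 83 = -1.08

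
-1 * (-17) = 17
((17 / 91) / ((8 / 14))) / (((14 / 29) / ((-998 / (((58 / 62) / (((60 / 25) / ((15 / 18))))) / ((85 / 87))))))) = -26823246 / 13195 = -2032.83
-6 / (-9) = 2 / 3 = 0.67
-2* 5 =-10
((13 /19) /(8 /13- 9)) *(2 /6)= -169 /6213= -0.03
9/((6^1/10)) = 15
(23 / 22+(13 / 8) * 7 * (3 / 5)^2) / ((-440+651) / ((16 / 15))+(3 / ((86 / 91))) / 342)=55436718 / 2133389225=0.03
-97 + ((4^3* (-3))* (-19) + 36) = 3587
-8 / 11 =-0.73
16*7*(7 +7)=1568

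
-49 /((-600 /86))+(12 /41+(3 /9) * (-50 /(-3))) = 474961 /36900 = 12.87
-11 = -11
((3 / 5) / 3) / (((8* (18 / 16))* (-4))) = -1 / 180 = -0.01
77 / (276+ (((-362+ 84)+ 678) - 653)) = 77 / 23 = 3.35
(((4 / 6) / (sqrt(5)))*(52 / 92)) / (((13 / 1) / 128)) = 256*sqrt(5) / 345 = 1.66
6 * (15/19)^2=1350/361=3.74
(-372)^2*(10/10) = 138384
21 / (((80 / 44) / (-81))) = -18711 / 20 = -935.55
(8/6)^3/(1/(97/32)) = 7.19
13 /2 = 6.50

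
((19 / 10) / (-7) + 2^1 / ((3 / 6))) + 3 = 471 / 70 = 6.73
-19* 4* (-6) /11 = 456 /11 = 41.45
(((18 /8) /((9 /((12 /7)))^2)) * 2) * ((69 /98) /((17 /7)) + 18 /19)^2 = 62608050 /250493929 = 0.25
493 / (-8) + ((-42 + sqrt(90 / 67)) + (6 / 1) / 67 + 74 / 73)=-4011471 / 39128 + 3 * sqrt(670) / 67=-101.36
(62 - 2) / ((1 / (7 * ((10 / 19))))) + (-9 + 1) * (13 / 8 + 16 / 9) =33145 / 171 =193.83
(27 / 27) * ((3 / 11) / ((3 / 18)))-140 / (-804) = 4003 / 2211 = 1.81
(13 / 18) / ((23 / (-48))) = -104 / 69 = -1.51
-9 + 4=-5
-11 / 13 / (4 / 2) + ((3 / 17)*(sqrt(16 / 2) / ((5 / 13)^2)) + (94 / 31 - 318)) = -254205 / 806 + 1014*sqrt(2) / 425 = -312.02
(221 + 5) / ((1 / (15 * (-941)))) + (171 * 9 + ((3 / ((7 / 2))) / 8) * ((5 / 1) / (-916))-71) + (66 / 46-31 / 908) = -426969079709479 / 133908208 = -3188520.60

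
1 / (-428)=-1 / 428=-0.00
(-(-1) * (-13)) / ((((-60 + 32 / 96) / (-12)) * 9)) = -52 / 179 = -0.29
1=1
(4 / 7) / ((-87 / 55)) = -220 / 609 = -0.36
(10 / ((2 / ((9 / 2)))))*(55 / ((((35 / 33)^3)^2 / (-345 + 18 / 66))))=-22037609423016 / 73530625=-299706.54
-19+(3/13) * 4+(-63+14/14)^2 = 3825.92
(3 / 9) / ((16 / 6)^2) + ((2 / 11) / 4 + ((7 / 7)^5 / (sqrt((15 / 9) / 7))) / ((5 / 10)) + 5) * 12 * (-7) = -298335 / 704-168 * sqrt(105) / 5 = -768.07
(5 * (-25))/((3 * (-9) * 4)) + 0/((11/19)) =125/108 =1.16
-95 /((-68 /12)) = 285 /17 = 16.76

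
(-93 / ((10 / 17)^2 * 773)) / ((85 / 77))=-121737 / 386500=-0.31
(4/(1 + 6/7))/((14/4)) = 8/13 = 0.62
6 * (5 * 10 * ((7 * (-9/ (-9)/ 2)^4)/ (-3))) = -175/ 4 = -43.75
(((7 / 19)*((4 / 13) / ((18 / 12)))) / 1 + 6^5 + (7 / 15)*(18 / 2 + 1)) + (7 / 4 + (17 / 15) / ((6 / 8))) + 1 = 346121249 / 44460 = 7785.00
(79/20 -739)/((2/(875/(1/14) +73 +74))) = -182248297/40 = -4556207.42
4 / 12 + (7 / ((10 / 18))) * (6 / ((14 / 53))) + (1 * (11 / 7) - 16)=272.10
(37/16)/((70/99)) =3663/1120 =3.27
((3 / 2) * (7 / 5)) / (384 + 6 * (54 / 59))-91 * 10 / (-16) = 2178519 / 38300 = 56.88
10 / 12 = 5 / 6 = 0.83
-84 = -84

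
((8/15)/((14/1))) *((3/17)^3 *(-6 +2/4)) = -198/171955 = -0.00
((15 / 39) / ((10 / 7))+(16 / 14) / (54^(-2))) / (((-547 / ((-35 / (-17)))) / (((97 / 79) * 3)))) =-51915855 / 1123538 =-46.21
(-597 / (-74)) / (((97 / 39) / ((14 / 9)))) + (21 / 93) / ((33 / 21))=6351030 / 1223849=5.19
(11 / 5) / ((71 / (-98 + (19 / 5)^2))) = -22979 / 8875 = -2.59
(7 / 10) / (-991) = -7 / 9910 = -0.00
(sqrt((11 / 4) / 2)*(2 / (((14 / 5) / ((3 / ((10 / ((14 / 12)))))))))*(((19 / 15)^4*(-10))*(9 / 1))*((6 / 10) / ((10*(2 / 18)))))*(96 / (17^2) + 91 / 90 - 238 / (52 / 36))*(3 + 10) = 7201435897373*sqrt(22) / 433500000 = 77918.64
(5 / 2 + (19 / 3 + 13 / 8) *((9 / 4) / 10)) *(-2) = -1373 / 160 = -8.58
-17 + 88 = 71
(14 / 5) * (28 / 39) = 392 / 195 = 2.01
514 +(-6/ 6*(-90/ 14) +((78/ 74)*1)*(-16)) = 130423/ 259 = 503.56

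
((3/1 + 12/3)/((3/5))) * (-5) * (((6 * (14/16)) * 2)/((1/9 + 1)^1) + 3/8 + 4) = -19355/24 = -806.46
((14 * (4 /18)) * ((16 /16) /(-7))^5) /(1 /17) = -68 /21609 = -0.00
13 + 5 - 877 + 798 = -61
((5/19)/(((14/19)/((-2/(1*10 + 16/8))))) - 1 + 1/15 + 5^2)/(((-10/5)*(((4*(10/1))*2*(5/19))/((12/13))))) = -191577/364000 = -0.53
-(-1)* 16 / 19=16 / 19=0.84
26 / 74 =13 / 37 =0.35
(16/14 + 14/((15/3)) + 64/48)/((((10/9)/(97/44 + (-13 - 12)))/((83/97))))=-69179919/746900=-92.62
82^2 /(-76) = -1681 /19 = -88.47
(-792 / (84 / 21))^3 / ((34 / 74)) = -287208504 / 17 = -16894617.88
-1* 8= -8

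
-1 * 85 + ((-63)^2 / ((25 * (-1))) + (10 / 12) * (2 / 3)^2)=-164288 / 675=-243.39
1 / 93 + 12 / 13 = 1129 / 1209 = 0.93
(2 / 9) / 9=0.02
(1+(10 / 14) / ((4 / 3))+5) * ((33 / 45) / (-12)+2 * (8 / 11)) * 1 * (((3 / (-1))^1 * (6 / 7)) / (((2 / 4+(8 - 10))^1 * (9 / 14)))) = 168299 / 6930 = 24.29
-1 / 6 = -0.17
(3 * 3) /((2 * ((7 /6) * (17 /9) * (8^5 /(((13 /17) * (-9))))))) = -28431 /66289664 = -0.00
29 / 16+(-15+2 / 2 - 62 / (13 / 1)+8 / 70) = -122613 / 7280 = -16.84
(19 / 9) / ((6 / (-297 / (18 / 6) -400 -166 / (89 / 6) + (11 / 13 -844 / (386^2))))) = -46342112165 / 258582558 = -179.22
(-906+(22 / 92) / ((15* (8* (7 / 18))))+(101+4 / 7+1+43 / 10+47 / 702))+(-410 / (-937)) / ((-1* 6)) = -338516382941 / 423606456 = -799.13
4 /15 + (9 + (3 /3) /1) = 154 /15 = 10.27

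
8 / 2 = 4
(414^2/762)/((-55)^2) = 28566/384175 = 0.07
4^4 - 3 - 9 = 244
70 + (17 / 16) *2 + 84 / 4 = 93.12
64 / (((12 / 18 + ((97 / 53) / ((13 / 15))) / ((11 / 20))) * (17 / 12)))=10.03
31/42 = 0.74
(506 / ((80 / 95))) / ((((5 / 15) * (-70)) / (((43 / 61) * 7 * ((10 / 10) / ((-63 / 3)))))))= 206701 / 34160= 6.05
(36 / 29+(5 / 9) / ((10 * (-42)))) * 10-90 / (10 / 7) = -50.60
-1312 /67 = -19.58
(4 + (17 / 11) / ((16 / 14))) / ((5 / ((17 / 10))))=8007 / 4400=1.82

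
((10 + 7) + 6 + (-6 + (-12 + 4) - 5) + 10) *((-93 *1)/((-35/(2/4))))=93/5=18.60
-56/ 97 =-0.58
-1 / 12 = -0.08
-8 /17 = -0.47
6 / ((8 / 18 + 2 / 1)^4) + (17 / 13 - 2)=-798273 / 1522664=-0.52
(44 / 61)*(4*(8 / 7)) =3.30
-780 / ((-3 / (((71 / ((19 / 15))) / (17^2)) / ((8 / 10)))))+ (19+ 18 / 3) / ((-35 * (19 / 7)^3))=124880320 / 1982251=63.00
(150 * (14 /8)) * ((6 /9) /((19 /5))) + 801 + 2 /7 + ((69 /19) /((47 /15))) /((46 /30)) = 279023 /329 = 848.09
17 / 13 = 1.31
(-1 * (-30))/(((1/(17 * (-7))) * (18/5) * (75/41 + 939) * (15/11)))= -0.77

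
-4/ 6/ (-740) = 1/ 1110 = 0.00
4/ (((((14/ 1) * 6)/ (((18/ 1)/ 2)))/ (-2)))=-6/ 7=-0.86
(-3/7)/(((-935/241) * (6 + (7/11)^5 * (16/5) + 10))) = 10585443/1565206048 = 0.01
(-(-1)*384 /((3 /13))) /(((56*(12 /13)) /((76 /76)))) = 676 /21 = 32.19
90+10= 100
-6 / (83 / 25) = -150 / 83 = -1.81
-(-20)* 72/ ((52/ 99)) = 35640/ 13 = 2741.54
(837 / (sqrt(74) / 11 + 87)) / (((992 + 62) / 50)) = 284229 / 622727 - 297 *sqrt(74) / 622727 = 0.45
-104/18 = -52/9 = -5.78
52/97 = 0.54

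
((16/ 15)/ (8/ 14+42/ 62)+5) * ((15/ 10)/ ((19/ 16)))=190376/ 25745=7.39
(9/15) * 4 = 12/5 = 2.40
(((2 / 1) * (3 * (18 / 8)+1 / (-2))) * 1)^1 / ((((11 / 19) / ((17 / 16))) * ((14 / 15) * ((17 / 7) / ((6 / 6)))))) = 7125 / 704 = 10.12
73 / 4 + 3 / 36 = 18.33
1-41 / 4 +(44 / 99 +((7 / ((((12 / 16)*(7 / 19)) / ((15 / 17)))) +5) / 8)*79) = 319837 / 1224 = 261.30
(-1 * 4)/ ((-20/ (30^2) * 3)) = 60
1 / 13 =0.08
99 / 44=9 / 4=2.25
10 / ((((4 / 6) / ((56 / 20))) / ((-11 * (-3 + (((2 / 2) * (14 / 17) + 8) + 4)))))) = -77154 / 17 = -4538.47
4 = 4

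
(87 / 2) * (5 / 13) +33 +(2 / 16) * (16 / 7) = 9103 / 182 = 50.02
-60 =-60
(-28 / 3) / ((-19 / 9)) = 84 / 19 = 4.42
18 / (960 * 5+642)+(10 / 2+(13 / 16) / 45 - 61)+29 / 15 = -7058749 / 130608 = -54.05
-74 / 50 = -37 / 25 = -1.48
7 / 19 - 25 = -468 / 19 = -24.63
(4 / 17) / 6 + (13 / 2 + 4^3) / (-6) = -2389 / 204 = -11.71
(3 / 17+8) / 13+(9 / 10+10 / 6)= 21187 / 6630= 3.20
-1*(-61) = 61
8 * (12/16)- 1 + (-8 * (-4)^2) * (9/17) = -62.76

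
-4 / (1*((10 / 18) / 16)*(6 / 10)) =-192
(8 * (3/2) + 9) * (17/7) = 51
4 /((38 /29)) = 3.05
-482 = -482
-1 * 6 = -6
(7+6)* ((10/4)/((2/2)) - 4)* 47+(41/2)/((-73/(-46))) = -131923/146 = -903.58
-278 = -278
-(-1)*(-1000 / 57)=-1000 / 57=-17.54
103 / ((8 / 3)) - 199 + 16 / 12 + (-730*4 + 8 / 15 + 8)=-368461 / 120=-3070.51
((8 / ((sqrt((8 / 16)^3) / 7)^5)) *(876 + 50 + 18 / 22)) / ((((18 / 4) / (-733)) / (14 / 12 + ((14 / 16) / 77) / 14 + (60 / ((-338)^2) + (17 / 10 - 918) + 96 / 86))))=9528418545607325633352832 *sqrt(2) / 4012277841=3358495914083234.40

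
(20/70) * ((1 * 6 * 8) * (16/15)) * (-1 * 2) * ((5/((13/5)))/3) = -5120/273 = -18.75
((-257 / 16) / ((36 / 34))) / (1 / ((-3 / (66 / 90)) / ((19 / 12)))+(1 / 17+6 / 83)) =92469885 / 1559992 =59.28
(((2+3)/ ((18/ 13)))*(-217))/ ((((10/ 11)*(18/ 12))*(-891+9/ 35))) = 1086085/ 1683504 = 0.65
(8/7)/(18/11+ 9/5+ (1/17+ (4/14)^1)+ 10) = 1870/22549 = 0.08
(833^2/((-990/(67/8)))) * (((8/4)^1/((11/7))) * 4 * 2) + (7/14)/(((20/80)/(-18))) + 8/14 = -59802.91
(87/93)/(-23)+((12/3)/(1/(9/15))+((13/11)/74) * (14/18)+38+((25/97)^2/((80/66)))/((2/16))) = 40.81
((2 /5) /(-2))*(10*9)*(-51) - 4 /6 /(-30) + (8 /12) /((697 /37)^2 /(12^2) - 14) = 18787844893 /20466855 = 917.96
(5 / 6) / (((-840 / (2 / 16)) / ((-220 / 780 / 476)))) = 11 / 149700096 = 0.00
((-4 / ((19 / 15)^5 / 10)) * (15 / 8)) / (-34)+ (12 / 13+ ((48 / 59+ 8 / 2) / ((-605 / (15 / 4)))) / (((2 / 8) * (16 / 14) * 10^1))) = 124162217566041 / 78131768763620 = 1.59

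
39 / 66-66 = -1439 / 22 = -65.41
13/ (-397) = -13/ 397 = -0.03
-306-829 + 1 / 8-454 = -12711 / 8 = -1588.88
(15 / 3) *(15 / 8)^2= 1125 / 64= 17.58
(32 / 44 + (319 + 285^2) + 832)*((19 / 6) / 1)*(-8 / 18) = -11477824 / 99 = -115937.62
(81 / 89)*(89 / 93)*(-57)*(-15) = 23085 / 31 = 744.68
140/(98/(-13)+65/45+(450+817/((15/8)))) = 81900/514589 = 0.16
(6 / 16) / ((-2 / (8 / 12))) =-1 / 8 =-0.12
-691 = -691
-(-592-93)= 685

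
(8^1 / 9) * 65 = 520 / 9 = 57.78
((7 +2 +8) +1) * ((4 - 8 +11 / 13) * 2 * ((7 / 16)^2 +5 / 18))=-44321 / 832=-53.27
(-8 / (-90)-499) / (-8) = 22451 / 360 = 62.36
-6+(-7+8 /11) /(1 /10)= -756 /11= -68.73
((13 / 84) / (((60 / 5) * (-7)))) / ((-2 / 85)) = 1105 / 14112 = 0.08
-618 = -618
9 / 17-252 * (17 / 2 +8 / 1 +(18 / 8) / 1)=-80316 / 17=-4724.47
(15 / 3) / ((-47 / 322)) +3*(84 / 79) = -115346 / 3713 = -31.07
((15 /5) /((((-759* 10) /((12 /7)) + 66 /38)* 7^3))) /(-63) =38 /1211393337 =0.00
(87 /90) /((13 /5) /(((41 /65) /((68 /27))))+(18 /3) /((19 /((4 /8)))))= 203319 /2216690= 0.09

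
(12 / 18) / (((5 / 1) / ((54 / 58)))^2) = 486 / 21025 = 0.02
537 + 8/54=14503/27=537.15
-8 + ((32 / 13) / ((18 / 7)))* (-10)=-2056 / 117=-17.57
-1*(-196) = 196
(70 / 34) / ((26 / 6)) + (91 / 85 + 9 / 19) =42397 / 20995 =2.02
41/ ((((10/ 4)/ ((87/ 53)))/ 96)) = 684864/ 265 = 2584.39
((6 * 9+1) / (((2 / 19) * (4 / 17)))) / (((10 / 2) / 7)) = 24871 / 8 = 3108.88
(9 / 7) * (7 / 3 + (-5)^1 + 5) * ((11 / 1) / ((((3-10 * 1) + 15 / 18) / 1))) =-198 / 37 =-5.35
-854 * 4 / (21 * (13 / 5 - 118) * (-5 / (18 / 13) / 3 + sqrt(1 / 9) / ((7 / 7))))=-43920 / 27119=-1.62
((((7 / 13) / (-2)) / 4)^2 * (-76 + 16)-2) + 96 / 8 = 26305 / 2704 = 9.73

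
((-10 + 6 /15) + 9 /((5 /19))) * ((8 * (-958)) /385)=-942672 /1925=-489.70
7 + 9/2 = 23/2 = 11.50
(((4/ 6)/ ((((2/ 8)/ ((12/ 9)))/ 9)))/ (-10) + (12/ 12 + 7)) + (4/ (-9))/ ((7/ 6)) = 464/ 105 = 4.42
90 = 90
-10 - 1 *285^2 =-81235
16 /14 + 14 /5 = 138 /35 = 3.94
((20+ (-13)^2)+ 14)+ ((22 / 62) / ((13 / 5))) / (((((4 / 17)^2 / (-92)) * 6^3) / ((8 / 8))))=70317391 / 348192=201.95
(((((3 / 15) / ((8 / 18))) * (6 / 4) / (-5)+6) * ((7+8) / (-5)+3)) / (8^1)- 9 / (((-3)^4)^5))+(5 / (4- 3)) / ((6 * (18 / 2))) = 71744533 / 774840978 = 0.09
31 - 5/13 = 398/13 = 30.62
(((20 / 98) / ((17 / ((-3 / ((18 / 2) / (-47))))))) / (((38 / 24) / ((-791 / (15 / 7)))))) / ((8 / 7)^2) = -260239 / 7752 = -33.57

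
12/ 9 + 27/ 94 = 457/ 282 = 1.62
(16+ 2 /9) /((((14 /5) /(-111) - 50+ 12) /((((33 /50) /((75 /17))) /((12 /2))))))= -505087 /47484000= -0.01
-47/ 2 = -23.50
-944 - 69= -1013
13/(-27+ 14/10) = -65/128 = -0.51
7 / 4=1.75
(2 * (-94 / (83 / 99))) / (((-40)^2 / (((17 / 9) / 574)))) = -8789 / 19056800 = -0.00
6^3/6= 36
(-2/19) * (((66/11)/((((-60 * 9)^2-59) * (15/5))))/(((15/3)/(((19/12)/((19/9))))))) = -3/27696395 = -0.00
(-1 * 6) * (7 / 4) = -21 / 2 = -10.50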